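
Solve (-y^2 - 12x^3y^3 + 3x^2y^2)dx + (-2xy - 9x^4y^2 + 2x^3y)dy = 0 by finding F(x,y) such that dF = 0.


Check exactness: ∂M/∂y = -2y - 36x^3y^2 + 6x^2y and ∂N/∂x = -2y - 36x^3y^2 + 6x^2y; equal, so the equation is exact.
Integrate M with respect to x (treating y as constant): ∫M dx = -xy^2 - 3x^4y^3 + x^3y^2 + h(y).
Differentiate w.r.t. y and set equal to N: all terms match, so h'(y) = 0 and h is a constant absorbed into C.
General solution: -xy^2 - 3x^4y^3 + x^3y^2 = C.


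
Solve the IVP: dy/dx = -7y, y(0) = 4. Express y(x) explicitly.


General solution of y' = -7y is y = Ce^(-7x).
Apply y(0) = 4: C = 4.
Particular solution: y = 4e^(-7x).


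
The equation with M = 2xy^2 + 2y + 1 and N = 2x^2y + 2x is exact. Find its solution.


Check exactness: ∂M/∂y = 4xy + 2 and ∂N/∂x = 4xy + 2; equal, so the equation is exact.
Integrate M with respect to x (treating y as constant): ∫M dx = x^2y^2 + 2xy + x + h(y).
Differentiate w.r.t. y and set equal to N: all terms match, so h'(y) = 0 and h is a constant absorbed into C.
General solution: x^2y^2 + 2xy + x = C.


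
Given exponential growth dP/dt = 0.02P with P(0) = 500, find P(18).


The ODE dP/dt = 0.02P has solution P(t) = P(0)e^(0.02t).
Substitute P(0) = 500 and t = 18: P(18) = 500 e^(0.36) ≈ 717.


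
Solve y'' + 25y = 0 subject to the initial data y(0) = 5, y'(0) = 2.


Characteristic roots of r² + 25 = 0 are ±5i, so y = C₁cos(5x) + C₂sin(5x).
Apply y(0) = 5: C₁ = 5. Differentiate and apply y'(0) = 2: 5·C₂ = 2, so C₂ = 2/5.
Particular solution: y = 5cos(5x) + (2/5)sin(5x).


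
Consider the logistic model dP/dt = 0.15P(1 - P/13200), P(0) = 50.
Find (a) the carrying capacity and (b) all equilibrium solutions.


Logistic ODE dP/dt = 0.15P(1 - P/13200) has equilibria where dP/dt = 0, i.e. P = 0 or P = 13200.
The coefficient (1 - P/K) = 0 when P = K, identifying K = 13200 as the carrying capacity.
(a) K = 13200; (b) equilibria P = 0 and P = 13200.


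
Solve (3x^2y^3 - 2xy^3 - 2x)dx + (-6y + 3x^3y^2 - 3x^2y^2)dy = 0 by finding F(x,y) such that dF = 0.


Check exactness: ∂M/∂y = 9x^2y^2 - 6xy^2 and ∂N/∂x = 9x^2y^2 - 6xy^2; equal, so the equation is exact.
Integrate M with respect to x (treating y as constant): ∫M dx = x^3y^3 - x^2y^3 - x^2 + h(y).
Differentiate w.r.t. y and set equal to N: the x-dependent terms already match, leaving h'(y) = -6y. Integrate: h(y) = -3y^2.
So F(x,y) = -3y^2 + x^3y^3 - x^2y^3 - x^2.
General solution: -3y^2 + x^3y^3 - x^2y^3 - x^2 = C.


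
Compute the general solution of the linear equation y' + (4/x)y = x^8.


P(x) = 4/x ⇒ μ = x^4.
(x^4 y)' = x^4·x^8 = x^12.
Integrate: x^4 y = x^13/(13) + C.
Solve for y: y = (1/13)x^9 + C/x^4.


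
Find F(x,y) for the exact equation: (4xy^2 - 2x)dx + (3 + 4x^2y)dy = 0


Check exactness: ∂M/∂y = 8xy and ∂N/∂x = 8xy; equal, so the equation is exact.
Integrate M with respect to x (treating y as constant): ∫M dx = 2x^2y^2 - x^2 + h(y).
Differentiate w.r.t. y and set equal to N: the x-dependent terms already match, leaving h'(y) = 3. Integrate: h(y) = 3y.
So F(x,y) = 3y + 2x^2y^2 - x^2.
General solution: 3y + 2x^2y^2 - x^2 = C.


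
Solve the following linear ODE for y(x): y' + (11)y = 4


P(x) = 11, Q(x) = 4; integrating factor μ = e^(11x).
(μ y)' = 4e^(11x) ⇒ μ y = (4/11)e^(11x) + C.
Divide by μ: y = 4/11 + Ce^(-11x).


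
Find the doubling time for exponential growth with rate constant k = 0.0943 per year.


Exponential growth: P(t) = P₀ e^(0.0943t). Set P(t)/P₀ = 2: e^(0.0943t) = 2.
Solve: t = ln(2)/0.0943 ≈ 7.35 years.


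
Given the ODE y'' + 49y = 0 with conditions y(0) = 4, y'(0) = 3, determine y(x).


Characteristic roots of r² + 49 = 0 are ±7i, so y = C₁cos(7x) + C₂sin(7x).
Apply y(0) = 4: C₁ = 4. Differentiate and apply y'(0) = 3: 7·C₂ = 3, so C₂ = 3/7.
Particular solution: y = 4cos(7x) + (3/7)sin(7x).


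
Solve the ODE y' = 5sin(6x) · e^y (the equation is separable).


Separate: e^(-y) dy = 5sin(6x) dx.
Integrate: -e^(-y) = -(5/6)cos(6x) + C₀.
Rearrange: e^(-y) = (5/6)cos(6x) + C.


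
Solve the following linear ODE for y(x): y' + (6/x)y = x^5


P(x) = 6/x ⇒ μ = x^6.
(x^6 y)' = x^6·x^5 = x^11.
Integrate: x^6 y = x^12/(12) + C.
Solve for y: y = (1/12)x^6 + C/x^6.


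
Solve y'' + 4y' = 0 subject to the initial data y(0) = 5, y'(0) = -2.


Characteristic roots of r² + 4r = 0 are 0, -4.
General solution y = c₁ + c₂ e^(-4x).
Apply y(0) = 5: c₁ + c₂ = 5. Apply y'(0) = -2: 0 c₁ - 4 c₂ = -2.
Solve: c₁ = 9/2, c₂ = 1/2.
Particular solution: y = 9/2 + (1/2)e^(-4x).


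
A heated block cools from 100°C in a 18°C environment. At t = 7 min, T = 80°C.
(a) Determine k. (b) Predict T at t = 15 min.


Newton's law: T(t) = T_a + (T₀ - T_a)e^(-kt).
(a) Use T(7) = 80: (80 - 18)/(100 - 18) = e^(-k·7), so k = -ln(0.756)/7 ≈ 0.0399.
(b) Apply k to t = 15: T(15) = 18 + (82)e^(-0.599) ≈ 63.0°C.


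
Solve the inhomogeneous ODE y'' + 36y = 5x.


Homogeneous: r² + 36 = 0 ⇒ r = ±6i, y_h = C₁cos(6x) + C₂sin(6x).
Polynomial forcing; try y_p = Ax + B. Then y_p'' + 36 y_p = 36(Ax + B) = 5x, so B = 0 and A = 5/36.
General solution: y = C₁cos(6x) + C₂sin(6x) + (5/36)x.


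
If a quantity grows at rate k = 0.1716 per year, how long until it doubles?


Exponential growth: P(t) = P₀ e^(0.1716t). Set P(t)/P₀ = 2: e^(0.1716t) = 2.
Solve: t = ln(2)/0.1716 ≈ 4.04 years.


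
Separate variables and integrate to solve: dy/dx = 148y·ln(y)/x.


Separate: dy/[y ln(y)] = 148 dx/x.
Substitute u = ln(y): du/u = 148 dx/x.
Integrate: ln|ln(y)| = 148ln|x| + C₀, hence ln(y) = C·x^148.


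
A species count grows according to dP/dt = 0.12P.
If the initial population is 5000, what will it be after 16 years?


The ODE dP/dt = 0.12P has solution P(t) = P(0)e^(0.12t).
Substitute P(0) = 5000 and t = 16: P(16) = 5000 e^(1.92) ≈ 34105.


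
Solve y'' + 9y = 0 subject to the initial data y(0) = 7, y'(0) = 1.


Characteristic roots of r² + 9 = 0 are ±3i, so y = C₁cos(3x) + C₂sin(3x).
Apply y(0) = 7: C₁ = 7. Differentiate and apply y'(0) = 1: 3·C₂ = 1, so C₂ = 1/3.
Particular solution: y = 7cos(3x) + (1/3)sin(3x).


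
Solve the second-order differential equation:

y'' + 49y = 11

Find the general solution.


Homogeneous part: r² + 49 = 0 ⇒ r = ±7i, so y_h = C₁cos(7x) + C₂sin(7x).
Try constant y_p = A; plug in: 49A = 11 ⇒ A = 11/49.
General solution: y = C₁cos(7x) + C₂sin(7x) + 11/49.


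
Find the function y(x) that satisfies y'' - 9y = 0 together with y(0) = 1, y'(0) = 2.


Characteristic roots of r² - 9 = 0 are 3, -3.
General solution y = c₁ e^(3x) + c₂ e^(-3x).
Apply y(0) = 1: c₁ + c₂ = 1. Apply y'(0) = 2: 3 c₁ - 3 c₂ = 2.
Solve: c₁ = 5/6, c₂ = 1/6.
Particular solution: y = (5/6)e^(3x) + (1/6)e^(-3x).


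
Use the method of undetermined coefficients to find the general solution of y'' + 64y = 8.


Homogeneous part: r² + 64 = 0 ⇒ r = ±8i, so y_h = C₁cos(8x) + C₂sin(8x).
Try constant y_p = A; plug in: 64A = 8 ⇒ A = 1/8.
General solution: y = C₁cos(8x) + C₂sin(8x) + 1/8.


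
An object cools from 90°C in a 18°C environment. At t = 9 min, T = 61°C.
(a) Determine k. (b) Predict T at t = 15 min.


Newton's law: T(t) = T_a + (T₀ - T_a)e^(-kt).
(a) Use T(9) = 61: (61 - 18)/(90 - 18) = e^(-k·9), so k = -ln(0.597)/9 ≈ 0.0573.
(b) Apply k to t = 15: T(15) = 18 + (72)e^(-0.859) ≈ 48.5°C.


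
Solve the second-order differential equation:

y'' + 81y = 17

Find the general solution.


Homogeneous part: r² + 81 = 0 ⇒ r = ±9i, so y_h = C₁cos(9x) + C₂sin(9x).
Try constant y_p = A; plug in: 81A = 17 ⇒ A = 17/81.
General solution: y = C₁cos(9x) + C₂sin(9x) + 17/81.


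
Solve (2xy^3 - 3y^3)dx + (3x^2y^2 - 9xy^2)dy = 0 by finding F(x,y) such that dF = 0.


Check exactness: ∂M/∂y = 6xy^2 - 9y^2 and ∂N/∂x = 6xy^2 - 9y^2; equal, so the equation is exact.
Integrate M with respect to x (treating y as constant): ∫M dx = x^2y^3 - 3xy^3 + h(y).
Differentiate w.r.t. y and set equal to N: all terms match, so h'(y) = 0 and h is a constant absorbed into C.
General solution: x^2y^3 - 3xy^3 = C.


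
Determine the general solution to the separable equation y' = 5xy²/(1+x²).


Separate: dy/y² = 5x/(1+x²) dx.
Integrate LHS: ∫ dy/y² = -1/y.
Integrate RHS via u = 1+x²: (5/2)ln(1+x²) + C.
Result: -1/y = (5/2)ln(1+x²) + C.


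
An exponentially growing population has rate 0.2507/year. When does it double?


Exponential growth: P(t) = P₀ e^(0.2507t). Set P(t)/P₀ = 2: e^(0.2507t) = 2.
Solve: t = ln(2)/0.2507 ≈ 2.76 years.


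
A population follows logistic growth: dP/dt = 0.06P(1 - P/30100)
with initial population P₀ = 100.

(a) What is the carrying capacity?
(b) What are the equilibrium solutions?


Logistic ODE dP/dt = 0.06P(1 - P/30100) has equilibria where dP/dt = 0, i.e. P = 0 or P = 30100.
The coefficient (1 - P/K) = 0 when P = K, identifying K = 30100 as the carrying capacity.
(a) K = 30100; (b) equilibria P = 0 and P = 30100.


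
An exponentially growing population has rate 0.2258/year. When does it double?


Exponential growth: P(t) = P₀ e^(0.2258t). Set P(t)/P₀ = 2: e^(0.2258t) = 2.
Solve: t = ln(2)/0.2258 ≈ 3.07 years.


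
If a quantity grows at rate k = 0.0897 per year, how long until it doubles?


Exponential growth: P(t) = P₀ e^(0.0897t). Set P(t)/P₀ = 2: e^(0.0897t) = 2.
Solve: t = ln(2)/0.0897 ≈ 7.73 years.


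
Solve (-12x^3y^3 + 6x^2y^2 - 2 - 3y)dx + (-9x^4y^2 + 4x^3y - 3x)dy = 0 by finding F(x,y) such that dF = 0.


Check exactness: ∂M/∂y = -36x^3y^2 + 12x^2y - 3 and ∂N/∂x = -36x^3y^2 + 12x^2y - 3; equal, so the equation is exact.
Integrate M with respect to x (treating y as constant): ∫M dx = -3x^4y^3 + 2x^3y^2 - 2x - 3xy + h(y).
Differentiate w.r.t. y and set equal to N: all terms match, so h'(y) = 0 and h is a constant absorbed into C.
General solution: -3x^4y^3 + 2x^3y^2 - 2x - 3xy = C.


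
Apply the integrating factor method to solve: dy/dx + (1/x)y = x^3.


P(x) = 1/x ⇒ μ = x^1.
(x^1 y)' = x^1·x^3 = x^4.
Integrate: x^1 y = x^5/(5) + C.
Solve for y: y = (1/5)x^4 + C/x^1.


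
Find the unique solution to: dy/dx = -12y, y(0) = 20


General solution of y' = -12y is y = Ce^(-12x).
Apply y(0) = 20: C = 20.
Particular solution: y = 20e^(-12x).


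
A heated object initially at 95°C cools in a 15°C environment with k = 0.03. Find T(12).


Newton's law: dT/dt = -k(T - T_a) has solution T(t) = T_a + (T₀ - T_a)e^(-kt).
Plug in T_a = 15, T₀ = 95, k = 0.03, t = 12: T(12) = 15 + (80)e^(-0.36) ≈ 70.8°C.


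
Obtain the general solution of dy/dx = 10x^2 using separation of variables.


Integrate both sides with respect to x: y = ∫ 10x^2 dx = (10/3)x^3 + C.


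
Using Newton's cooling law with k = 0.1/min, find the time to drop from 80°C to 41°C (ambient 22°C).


From T(t) = T_a + (T₀ - T_a)e^(-kt), set T(t) = 41:
(41 - 22) / (80 - 22) = e^(-0.1t), so t = -ln(0.328)/0.1 ≈ 11.2 minutes.


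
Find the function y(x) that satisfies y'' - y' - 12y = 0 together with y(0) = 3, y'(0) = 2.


Characteristic roots of r² - r - 12 = 0 are 4, -3.
General solution y = c₁ e^(4x) + c₂ e^(-3x).
Apply y(0) = 3: c₁ + c₂ = 3. Apply y'(0) = 2: 4 c₁ - 3 c₂ = 2.
Solve: c₁ = 11/7, c₂ = 10/7.
Particular solution: y = (11/7)e^(4x) + (10/7)e^(-3x).


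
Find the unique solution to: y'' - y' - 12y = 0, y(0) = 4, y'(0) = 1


Characteristic roots of r² - r - 12 = 0 are -3, 4.
General solution y = c₁ e^(-3x) + c₂ e^(4x).
Apply y(0) = 4: c₁ + c₂ = 4. Apply y'(0) = 1: -3 c₁ + 4 c₂ = 1.
Solve: c₁ = 15/7, c₂ = 13/7.
Particular solution: y = (15/7)e^(-3x) + (13/7)e^(4x).


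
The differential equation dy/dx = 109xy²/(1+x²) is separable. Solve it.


Separate: dy/y² = 109x/(1+x²) dx.
Integrate LHS: ∫ dy/y² = -1/y.
Integrate RHS via u = 1+x²: (109/2)ln(1+x²) + C.
Result: -1/y = (109/2)ln(1+x²) + C.


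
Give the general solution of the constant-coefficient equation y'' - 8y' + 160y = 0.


Characteristic equation: r² - 8r + 160 = 0.
Discriminant is negative; roots r = 4 ± 12i (complex conjugate pair).
General solution uses e^(α x)(C₁ cos(β x) + C₂ sin(β x)): y = e^(4x)(C₁cos(12x) + C₂sin(12x)).


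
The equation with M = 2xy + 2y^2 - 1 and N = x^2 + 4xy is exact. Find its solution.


Check exactness: ∂M/∂y = 2x + 4y and ∂N/∂x = 2x + 4y; equal, so the equation is exact.
Integrate M with respect to x (treating y as constant): ∫M dx = x^2y + 2xy^2 - x + h(y).
Differentiate w.r.t. y and set equal to N: all terms match, so h'(y) = 0 and h is a constant absorbed into C.
General solution: x^2y + 2xy^2 - x = C.


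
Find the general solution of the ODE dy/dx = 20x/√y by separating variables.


Separate: √y dy = 20x dx.
Integrate: (2/3)y^(3/2) = 10x² + C.


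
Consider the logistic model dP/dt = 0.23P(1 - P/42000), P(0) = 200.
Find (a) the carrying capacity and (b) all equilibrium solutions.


Logistic ODE dP/dt = 0.23P(1 - P/42000) has equilibria where dP/dt = 0, i.e. P = 0 or P = 42000.
The coefficient (1 - P/K) = 0 when P = K, identifying K = 42000 as the carrying capacity.
(a) K = 42000; (b) equilibria P = 0 and P = 42000.


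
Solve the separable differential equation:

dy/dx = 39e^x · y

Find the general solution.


Separate variables: dy/y = 39e^x dx.
Integrate: ln|y| = 39e^x + C₀.
Exponentiate: y = Ce^(39e^x).


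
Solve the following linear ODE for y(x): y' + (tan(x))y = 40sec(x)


P(x) = tan(x) ⇒ μ = e^(∫tan(x)dx) = sec(x).
(sec(x) y)' = 40sec²(x) ⇒ sec(x) y = 40tan(x) + C.
Multiply by cos(x): y = 40sin(x) + C·cos(x).


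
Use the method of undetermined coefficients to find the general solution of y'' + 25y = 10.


Homogeneous part: r² + 25 = 0 ⇒ r = ±5i, so y_h = C₁cos(5x) + C₂sin(5x).
Try constant y_p = A; plug in: 25A = 10 ⇒ A = 2/5.
General solution: y = C₁cos(5x) + C₂sin(5x) + 2/5.


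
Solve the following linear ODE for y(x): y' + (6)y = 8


P(x) = 6, Q(x) = 8; integrating factor μ = e^(6x).
(μ y)' = 8e^(6x) ⇒ μ y = (4/3)e^(6x) + C.
Divide by μ: y = 4/3 + Ce^(-6x).


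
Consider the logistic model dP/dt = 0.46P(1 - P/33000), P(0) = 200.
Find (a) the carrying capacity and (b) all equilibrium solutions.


Logistic ODE dP/dt = 0.46P(1 - P/33000) has equilibria where dP/dt = 0, i.e. P = 0 or P = 33000.
The coefficient (1 - P/K) = 0 when P = K, identifying K = 33000 as the carrying capacity.
(a) K = 33000; (b) equilibria P = 0 and P = 33000.


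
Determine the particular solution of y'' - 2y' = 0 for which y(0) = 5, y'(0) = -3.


Characteristic roots of r² - 2r = 0 are 0, 2.
General solution y = c₁ + c₂ e^(2x).
Apply y(0) = 5: c₁ + c₂ = 5. Apply y'(0) = -3: 0 c₁ + 2 c₂ = -3.
Solve: c₁ = 13/2, c₂ = -3/2.
Particular solution: y = 13/2 - (3/2)e^(2x).


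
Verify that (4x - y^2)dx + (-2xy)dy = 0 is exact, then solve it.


Check exactness: ∂M/∂y = -2y and ∂N/∂x = -2y; equal, so the equation is exact.
Integrate M with respect to x (treating y as constant): ∫M dx = 2x^2 - xy^2 + h(y).
Differentiate w.r.t. y and set equal to N: all terms match, so h'(y) = 0 and h is a constant absorbed into C.
General solution: 2x^2 - xy^2 = C.


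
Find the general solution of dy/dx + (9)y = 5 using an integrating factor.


P(x) = 9, Q(x) = 5; integrating factor μ = e^(9x).
(μ y)' = 5e^(9x) ⇒ μ y = (5/9)e^(9x) + C.
Divide by μ: y = 5/9 + Ce^(-9x).


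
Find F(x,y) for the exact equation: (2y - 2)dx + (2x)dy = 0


Check exactness: ∂M/∂y = 2 and ∂N/∂x = 2; equal, so the equation is exact.
Integrate M with respect to x (treating y as constant): ∫M dx = 2xy - 2x + h(y).
Differentiate w.r.t. y and set equal to N: all terms match, so h'(y) = 0 and h is a constant absorbed into C.
General solution: 2xy - 2x = C.


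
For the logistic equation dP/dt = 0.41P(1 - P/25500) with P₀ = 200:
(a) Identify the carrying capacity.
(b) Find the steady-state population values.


Logistic ODE dP/dt = 0.41P(1 - P/25500) has equilibria where dP/dt = 0, i.e. P = 0 or P = 25500.
The coefficient (1 - P/K) = 0 when P = K, identifying K = 25500 as the carrying capacity.
(a) K = 25500; (b) equilibria P = 0 and P = 25500.


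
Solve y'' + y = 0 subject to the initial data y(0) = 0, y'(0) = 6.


Characteristic roots of r² + 1 = 0 are ±1i, so y = C₁cos(x) + C₂sin(x).
Apply y(0) = 0: C₁ = 0. Differentiate and apply y'(0) = 6: 1·C₂ = 6, so C₂ = 6.
Particular solution: y = 6sin(x).


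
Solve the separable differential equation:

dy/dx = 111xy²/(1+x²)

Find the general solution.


Separate: dy/y² = 111x/(1+x²) dx.
Integrate LHS: ∫ dy/y² = -1/y.
Integrate RHS via u = 1+x²: (111/2)ln(1+x²) + C.
Result: -1/y = (111/2)ln(1+x²) + C.


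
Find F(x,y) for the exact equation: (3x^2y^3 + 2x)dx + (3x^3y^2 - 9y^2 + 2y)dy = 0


Check exactness: ∂M/∂y = 9x^2y^2 and ∂N/∂x = 9x^2y^2; equal, so the equation is exact.
Integrate M with respect to x (treating y as constant): ∫M dx = x^3y^3 + x^2 + h(y).
Differentiate w.r.t. y and set equal to N: the x-dependent terms already match, leaving h'(y) = -9y^2 + 2y. Integrate: h(y) = -3y^3 + y^2.
So F(x,y) = x^3y^3 + x^2 - 3y^3 + y^2.
General solution: x^3y^3 + x^2 - 3y^3 + y^2 = C.


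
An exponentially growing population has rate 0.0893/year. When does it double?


Exponential growth: P(t) = P₀ e^(0.0893t). Set P(t)/P₀ = 2: e^(0.0893t) = 2.
Solve: t = ln(2)/0.0893 ≈ 7.76 years.


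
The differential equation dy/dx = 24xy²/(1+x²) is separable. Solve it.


Separate: dy/y² = 24x/(1+x²) dx.
Integrate LHS: ∫ dy/y² = -1/y.
Integrate RHS via u = 1+x²: 12ln(1+x²) + C.
Result: -1/y = 12ln(1+x²) + C.


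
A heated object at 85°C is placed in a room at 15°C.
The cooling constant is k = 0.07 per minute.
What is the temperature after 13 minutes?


Newton's law: dT/dt = -k(T - T_a) has solution T(t) = T_a + (T₀ - T_a)e^(-kt).
Plug in T_a = 15, T₀ = 85, k = 0.07, t = 13: T(13) = 15 + (70)e^(-0.91) ≈ 43.2°C.


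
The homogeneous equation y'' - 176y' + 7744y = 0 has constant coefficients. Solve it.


Characteristic equation: r² - 176r + 7744 = 0, i.e. (r - 88)² = 0.
Repeated root r = 88; include an x factor for the second linearly independent solution.
General solution: y = (C₁ + C₂x)e^(88x).


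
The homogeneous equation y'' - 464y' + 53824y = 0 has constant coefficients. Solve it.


Characteristic equation: r² - 464r + 53824 = 0, i.e. (r - 232)² = 0.
Repeated root r = 232; include an x factor for the second linearly independent solution.
General solution: y = (C₁ + C₂x)e^(232x).


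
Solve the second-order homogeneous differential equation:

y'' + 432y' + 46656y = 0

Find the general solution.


Characteristic equation: r² + 432r + 46656 = 0, i.e. (r + 216)² = 0.
Repeated root r = -216; include an x factor for the second linearly independent solution.
General solution: y = (C₁ + C₂x)e^(-216x).


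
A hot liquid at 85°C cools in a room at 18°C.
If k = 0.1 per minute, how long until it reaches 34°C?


From T(t) = T_a + (T₀ - T_a)e^(-kt), set T(t) = 34:
(34 - 18) / (85 - 18) = e^(-0.1t), so t = -ln(0.239)/0.1 ≈ 14.3 minutes.


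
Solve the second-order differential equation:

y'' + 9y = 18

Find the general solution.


Homogeneous part: r² + 9 = 0 ⇒ r = ±3i, so y_h = C₁cos(3x) + C₂sin(3x).
Try constant y_p = A; plug in: 9A = 18 ⇒ A = 2.
General solution: y = C₁cos(3x) + C₂sin(3x) + 2.


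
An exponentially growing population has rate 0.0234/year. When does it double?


Exponential growth: P(t) = P₀ e^(0.0234t). Set P(t)/P₀ = 2: e^(0.0234t) = 2.
Solve: t = ln(2)/0.0234 ≈ 29.62 years.


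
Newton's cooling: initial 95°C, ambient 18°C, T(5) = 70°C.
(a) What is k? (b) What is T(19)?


Newton's law: T(t) = T_a + (T₀ - T_a)e^(-kt).
(a) Use T(5) = 70: (70 - 18)/(95 - 18) = e^(-k·5), so k = -ln(0.675)/5 ≈ 0.0785.
(b) Apply k to t = 19: T(19) = 18 + (77)e^(-1.492) ≈ 35.3°C.


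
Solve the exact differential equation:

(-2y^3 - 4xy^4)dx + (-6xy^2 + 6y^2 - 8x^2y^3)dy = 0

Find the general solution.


Check exactness: ∂M/∂y = -6y^2 - 16xy^3 and ∂N/∂x = -6y^2 - 16xy^3; equal, so the equation is exact.
Integrate M with respect to x (treating y as constant): ∫M dx = -2xy^3 - 2x^2y^4 + h(y).
Differentiate w.r.t. y and set equal to N: the x-dependent terms already match, leaving h'(y) = 6y^2. Integrate: h(y) = 2y^3.
So F(x,y) = -2xy^3 + 2y^3 - 2x^2y^4.
General solution: -2xy^3 + 2y^3 - 2x^2y^4 = C.


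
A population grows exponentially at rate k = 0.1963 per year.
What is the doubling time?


Exponential growth: P(t) = P₀ e^(0.1963t). Set P(t)/P₀ = 2: e^(0.1963t) = 2.
Solve: t = ln(2)/0.1963 ≈ 3.53 years.


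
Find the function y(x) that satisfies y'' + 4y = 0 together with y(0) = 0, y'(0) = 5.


Characteristic roots of r² + 4 = 0 are ±2i, so y = C₁cos(2x) + C₂sin(2x).
Apply y(0) = 0: C₁ = 0. Differentiate and apply y'(0) = 5: 2·C₂ = 5, so C₂ = 5/2.
Particular solution: y = (5/2)sin(2x).


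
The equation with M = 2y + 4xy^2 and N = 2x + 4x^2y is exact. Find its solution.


Check exactness: ∂M/∂y = 2 + 8xy and ∂N/∂x = 2 + 8xy; equal, so the equation is exact.
Integrate M with respect to x (treating y as constant): ∫M dx = 2xy + 2x^2y^2 + h(y).
Differentiate w.r.t. y and set equal to N: all terms match, so h'(y) = 0 and h is a constant absorbed into C.
General solution: 2xy + 2x^2y^2 = C.


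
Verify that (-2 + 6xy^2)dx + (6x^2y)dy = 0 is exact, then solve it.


Check exactness: ∂M/∂y = 12xy and ∂N/∂x = 12xy; equal, so the equation is exact.
Integrate M with respect to x (treating y as constant): ∫M dx = -2x + 3x^2y^2 + h(y).
Differentiate w.r.t. y and set equal to N: all terms match, so h'(y) = 0 and h is a constant absorbed into C.
General solution: -2x + 3x^2y^2 = C.


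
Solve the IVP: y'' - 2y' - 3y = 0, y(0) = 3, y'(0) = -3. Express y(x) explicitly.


Characteristic roots of r² - 2r - 3 = 0 are 3, -1.
General solution y = c₁ e^(3x) + c₂ e^(-x).
Apply y(0) = 3: c₁ + c₂ = 3. Apply y'(0) = -3: 3 c₁ - 1 c₂ = -3.
Solve: c₁ = 0, c₂ = 3.
Particular solution: y = 0e^(3x) + 3e^(-x).


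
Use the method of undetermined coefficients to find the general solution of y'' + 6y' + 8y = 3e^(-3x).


Characteristic roots of r² + 6r + 8 = 0 are -4, -2.
y_h = C₁e^(-4x) + C₂e^(-2x).
Forcing exponent -3 is not a characteristic root; try y_p = Ae^(-3x).
Substitute: A·(9 + (6)·-3 + (8)) = A·-1 = 3, so A = -3.
General solution: y = C₁e^(-4x) + C₂e^(-2x) - 3e^(-3x).


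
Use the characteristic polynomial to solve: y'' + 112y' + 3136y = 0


Characteristic equation: r² + 112r + 3136 = 0, i.e. (r + 56)² = 0.
Repeated root r = -56; include an x factor for the second linearly independent solution.
General solution: y = (C₁ + C₂x)e^(-56x).


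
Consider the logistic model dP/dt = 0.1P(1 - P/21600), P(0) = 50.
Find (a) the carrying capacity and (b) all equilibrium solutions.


Logistic ODE dP/dt = 0.1P(1 - P/21600) has equilibria where dP/dt = 0, i.e. P = 0 or P = 21600.
The coefficient (1 - P/K) = 0 when P = K, identifying K = 21600 as the carrying capacity.
(a) K = 21600; (b) equilibria P = 0 and P = 21600.


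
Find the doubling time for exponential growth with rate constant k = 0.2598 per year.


Exponential growth: P(t) = P₀ e^(0.2598t). Set P(t)/P₀ = 2: e^(0.2598t) = 2.
Solve: t = ln(2)/0.2598 ≈ 2.67 years.


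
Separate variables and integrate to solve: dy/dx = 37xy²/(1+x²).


Separate: dy/y² = 37x/(1+x²) dx.
Integrate LHS: ∫ dy/y² = -1/y.
Integrate RHS via u = 1+x²: (37/2)ln(1+x²) + C.
Result: -1/y = (37/2)ln(1+x²) + C.


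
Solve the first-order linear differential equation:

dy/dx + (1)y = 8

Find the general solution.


P(x) = 1, Q(x) = 8; integrating factor μ = e^(x).
(μ y)' = 8e^(x) ⇒ μ y = 8e^(x) + C.
Divide by μ: y = 8 + Ce^(-x).


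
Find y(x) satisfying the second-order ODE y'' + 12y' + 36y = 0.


Characteristic equation: r² + 12r + 36 = 0, i.e. (r + 6)² = 0.
Repeated root r = -6; include an x factor for the second linearly independent solution.
General solution: y = (C₁ + C₂x)e^(-6x).


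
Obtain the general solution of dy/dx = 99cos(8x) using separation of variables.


g(y) = 1, so integrate directly: y = ∫ 99cos(8x) dx = (99/8)sin(8x) + C.


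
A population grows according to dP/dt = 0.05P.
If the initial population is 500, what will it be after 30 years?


The ODE dP/dt = 0.05P has solution P(t) = P(0)e^(0.05t).
Substitute P(0) = 500 and t = 30: P(30) = 500 e^(1.50) ≈ 2241.


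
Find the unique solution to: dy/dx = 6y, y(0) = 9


General solution of y' = 6y is y = Ce^(6x).
Apply y(0) = 9: C = 9.
Particular solution: y = 9e^(6x).


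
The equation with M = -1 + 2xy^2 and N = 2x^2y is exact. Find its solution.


Check exactness: ∂M/∂y = 4xy and ∂N/∂x = 4xy; equal, so the equation is exact.
Integrate M with respect to x (treating y as constant): ∫M dx = -x + x^2y^2 + h(y).
Differentiate w.r.t. y and set equal to N: all terms match, so h'(y) = 0 and h is a constant absorbed into C.
General solution: -x + x^2y^2 = C.


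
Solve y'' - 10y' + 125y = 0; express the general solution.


Characteristic equation: r² - 10r + 125 = 0.
Discriminant is negative; roots r = 5 ± 10i (complex conjugate pair).
General solution uses e^(α x)(C₁ cos(β x) + C₂ sin(β x)): y = e^(5x)(C₁cos(10x) + C₂sin(10x)).


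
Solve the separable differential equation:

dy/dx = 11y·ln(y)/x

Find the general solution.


Separate: dy/[y ln(y)] = 11 dx/x.
Substitute u = ln(y): du/u = 11 dx/x.
Integrate: ln|ln(y)| = 11ln|x| + C₀, hence ln(y) = C·x^11.


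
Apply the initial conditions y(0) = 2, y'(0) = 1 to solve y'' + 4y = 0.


Characteristic roots of r² + 4 = 0 are ±2i, so y = C₁cos(2x) + C₂sin(2x).
Apply y(0) = 2: C₁ = 2. Differentiate and apply y'(0) = 1: 2·C₂ = 1, so C₂ = 1/2.
Particular solution: y = 2cos(2x) + (1/2)sin(2x).


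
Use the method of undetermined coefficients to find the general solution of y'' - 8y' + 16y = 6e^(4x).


Characteristic polynomial (r - 4)² = 0; repeated root r = 4.
y_h = (C₁ + C₂x)e^(4x). Forcing matches the repeated root (resonance), so try y_p = Ax² e^(4x).
Substitute and solve for A: 2A = 6, so A = 3.
General solution: y = (C₁ + C₂x + 3x²)e^(4x).


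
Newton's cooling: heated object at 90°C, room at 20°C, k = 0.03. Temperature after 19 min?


Newton's law: dT/dt = -k(T - T_a) has solution T(t) = T_a + (T₀ - T_a)e^(-kt).
Plug in T_a = 20, T₀ = 90, k = 0.03, t = 19: T(19) = 20 + (70)e^(-0.57) ≈ 59.6°C.


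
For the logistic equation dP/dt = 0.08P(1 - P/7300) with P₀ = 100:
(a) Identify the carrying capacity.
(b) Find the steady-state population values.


Logistic ODE dP/dt = 0.08P(1 - P/7300) has equilibria where dP/dt = 0, i.e. P = 0 or P = 7300.
The coefficient (1 - P/K) = 0 when P = K, identifying K = 7300 as the carrying capacity.
(a) K = 7300; (b) equilibria P = 0 and P = 7300.


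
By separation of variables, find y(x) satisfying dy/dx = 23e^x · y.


Separate variables: dy/y = 23e^x dx.
Integrate: ln|y| = 23e^x + C₀.
Exponentiate: y = Ce^(23e^x).


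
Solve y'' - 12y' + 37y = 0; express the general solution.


Characteristic equation: r² - 12r + 37 = 0.
Discriminant is negative; roots r = 6 ± 1i (complex conjugate pair).
General solution uses e^(α x)(C₁ cos(β x) + C₂ sin(β x)): y = e^(6x)(C₁cos(x) + C₂sin(x)).


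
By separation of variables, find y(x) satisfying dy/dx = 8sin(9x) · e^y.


Separate: e^(-y) dy = 8sin(9x) dx.
Integrate: -e^(-y) = -(8/9)cos(9x) + C₀.
Rearrange: e^(-y) = (8/9)cos(9x) + C.


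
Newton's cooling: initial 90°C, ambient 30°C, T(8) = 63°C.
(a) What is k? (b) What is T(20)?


Newton's law: T(t) = T_a + (T₀ - T_a)e^(-kt).
(a) Use T(8) = 63: (63 - 30)/(90 - 30) = e^(-k·8), so k = -ln(0.550)/8 ≈ 0.0747.
(b) Apply k to t = 20: T(20) = 30 + (60)e^(-1.495) ≈ 43.5°C.


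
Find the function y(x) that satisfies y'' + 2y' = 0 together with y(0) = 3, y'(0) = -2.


Characteristic roots of r² + 2r = 0 are 0, -2.
General solution y = c₁ + c₂ e^(-2x).
Apply y(0) = 3: c₁ + c₂ = 3. Apply y'(0) = -2: 0 c₁ - 2 c₂ = -2.
Solve: c₁ = 2, c₂ = 1.
Particular solution: y = 2 + e^(-2x).


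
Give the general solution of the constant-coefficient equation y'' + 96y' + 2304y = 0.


Characteristic equation: r² + 96r + 2304 = 0, i.e. (r + 48)² = 0.
Repeated root r = -48; include an x factor for the second linearly independent solution.
General solution: y = (C₁ + C₂x)e^(-48x).


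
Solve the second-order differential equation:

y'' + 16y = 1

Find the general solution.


Homogeneous part: r² + 16 = 0 ⇒ r = ±4i, so y_h = C₁cos(4x) + C₂sin(4x).
Try constant y_p = A; plug in: 16A = 1 ⇒ A = 1/16.
General solution: y = C₁cos(4x) + C₂sin(4x) + 1/16.


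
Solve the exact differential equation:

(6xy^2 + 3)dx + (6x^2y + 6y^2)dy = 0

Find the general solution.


Check exactness: ∂M/∂y = 12xy and ∂N/∂x = 12xy; equal, so the equation is exact.
Integrate M with respect to x (treating y as constant): ∫M dx = 3x^2y^2 + 3x + h(y).
Differentiate w.r.t. y and set equal to N: the x-dependent terms already match, leaving h'(y) = 6y^2. Integrate: h(y) = 2y^3.
So F(x,y) = 3x^2y^2 + 3x + 2y^3.
General solution: 3x^2y^2 + 3x + 2y^3 = C.


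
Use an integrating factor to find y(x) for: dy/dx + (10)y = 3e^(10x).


P(x) = 10 ⇒ μ = e^(10x).
(μ y)' = 3e^(20x) ⇒ μ y = (3/20)e^(20x) + C.
Divide by μ: y = (3/20)e^(10x) + Ce^(-10x).


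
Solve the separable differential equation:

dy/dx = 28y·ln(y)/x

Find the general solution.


Separate: dy/[y ln(y)] = 28 dx/x.
Substitute u = ln(y): du/u = 28 dx/x.
Integrate: ln|ln(y)| = 28ln|x| + C₀, hence ln(y) = C·x^28.


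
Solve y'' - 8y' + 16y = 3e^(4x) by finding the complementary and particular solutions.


Characteristic polynomial (r - 4)² = 0; repeated root r = 4.
y_h = (C₁ + C₂x)e^(4x). Forcing matches the repeated root (resonance), so try y_p = Ax² e^(4x).
Substitute and solve for A: 2A = 3, so A = 3/2.
General solution: y = (C₁ + C₂x + (3/2)x²)e^(4x).


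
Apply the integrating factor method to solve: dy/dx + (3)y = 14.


P(x) = 3, Q(x) = 14; integrating factor μ = e^(3x).
(μ y)' = 14e^(3x) ⇒ μ y = (14/3)e^(3x) + C.
Divide by μ: y = 14/3 + Ce^(-3x).


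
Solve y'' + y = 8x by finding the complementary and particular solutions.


Homogeneous: r² + 1 = 0 ⇒ r = ±1i, y_h = C₁cos(x) + C₂sin(x).
Polynomial forcing; try y_p = Ax + B. Then y_p'' + 1 y_p = 1(Ax + B) = 8x, so B = 0 and A = 8.
General solution: y = C₁cos(x) + C₂sin(x) + 8x.


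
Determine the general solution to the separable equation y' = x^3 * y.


Separate variables: dy/y = x^3 dx.
Integrate: ln|y| = (1/4)x^4 + C₀.
Exponentiate: y = Ce^((1/4)x^4).


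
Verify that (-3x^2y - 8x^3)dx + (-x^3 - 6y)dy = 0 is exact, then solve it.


Check exactness: ∂M/∂y = -3x^2 and ∂N/∂x = -3x^2; equal, so the equation is exact.
Integrate M with respect to x (treating y as constant): ∫M dx = -x^3y - 2x^4 + h(y).
Differentiate w.r.t. y and set equal to N: the x-dependent terms already match, leaving h'(y) = -6y. Integrate: h(y) = -3y^2.
So F(x,y) = -x^3y - 2x^4 - 3y^2.
General solution: -x^3y - 2x^4 - 3y^2 = C.


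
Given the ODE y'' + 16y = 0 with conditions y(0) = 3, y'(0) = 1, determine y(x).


Characteristic roots of r² + 16 = 0 are ±4i, so y = C₁cos(4x) + C₂sin(4x).
Apply y(0) = 3: C₁ = 3. Differentiate and apply y'(0) = 1: 4·C₂ = 1, so C₂ = 1/4.
Particular solution: y = 3cos(4x) + (1/4)sin(4x).


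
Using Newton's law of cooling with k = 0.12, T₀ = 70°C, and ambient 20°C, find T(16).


Newton's law: dT/dt = -k(T - T_a) has solution T(t) = T_a + (T₀ - T_a)e^(-kt).
Plug in T_a = 20, T₀ = 70, k = 0.12, t = 16: T(16) = 20 + (50)e^(-1.92) ≈ 27.3°C.


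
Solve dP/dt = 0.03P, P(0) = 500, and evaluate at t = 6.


The ODE dP/dt = 0.03P has solution P(t) = P(0)e^(0.03t).
Substitute P(0) = 500 and t = 6: P(6) = 500 e^(0.18) ≈ 599.


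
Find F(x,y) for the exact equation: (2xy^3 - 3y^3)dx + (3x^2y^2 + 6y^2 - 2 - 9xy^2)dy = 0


Check exactness: ∂M/∂y = 6xy^2 - 9y^2 and ∂N/∂x = 6xy^2 - 9y^2; equal, so the equation is exact.
Integrate M with respect to x (treating y as constant): ∫M dx = x^2y^3 - 3xy^3 + h(y).
Differentiate w.r.t. y and set equal to N: the x-dependent terms already match, leaving h'(y) = 6y^2 - 2. Integrate: h(y) = 2y^3 - 2y.
So F(x,y) = x^2y^3 + 2y^3 - 2y - 3xy^3.
General solution: x^2y^3 + 2y^3 - 2y - 3xy^3 = C.


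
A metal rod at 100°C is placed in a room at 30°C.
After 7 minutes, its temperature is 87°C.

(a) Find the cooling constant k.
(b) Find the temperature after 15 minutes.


Newton's law: T(t) = T_a + (T₀ - T_a)e^(-kt).
(a) Use T(7) = 87: (87 - 30)/(100 - 30) = e^(-k·7), so k = -ln(0.814)/7 ≈ 0.0293.
(b) Apply k to t = 15: T(15) = 30 + (70)e^(-0.440) ≈ 75.1°C.


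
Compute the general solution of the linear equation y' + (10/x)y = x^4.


P(x) = 10/x ⇒ μ = x^10.
(x^10 y)' = x^14 ⇒ x^10 y = x^15/(15) + C.
Solve for y: y = (1/15)x^5 + C/x^10.


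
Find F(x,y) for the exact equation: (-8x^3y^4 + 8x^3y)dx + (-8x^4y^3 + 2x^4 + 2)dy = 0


Check exactness: ∂M/∂y = -32x^3y^3 + 8x^3 and ∂N/∂x = -32x^3y^3 + 8x^3; equal, so the equation is exact.
Integrate M with respect to x (treating y as constant): ∫M dx = -2x^4y^4 + 2x^4y + h(y).
Differentiate w.r.t. y and set equal to N: the x-dependent terms already match, leaving h'(y) = 2. Integrate: h(y) = 2y.
So F(x,y) = -2x^4y^4 + 2x^4y + 2y.
General solution: -2x^4y^4 + 2x^4y + 2y = C.


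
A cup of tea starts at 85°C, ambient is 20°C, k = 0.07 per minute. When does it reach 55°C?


From T(t) = T_a + (T₀ - T_a)e^(-kt), set T(t) = 55:
(55 - 20) / (85 - 20) = e^(-0.07t), so t = -ln(0.538)/0.07 ≈ 8.8 minutes.


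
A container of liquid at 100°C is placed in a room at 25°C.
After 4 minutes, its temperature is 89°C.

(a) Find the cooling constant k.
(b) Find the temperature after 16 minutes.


Newton's law: T(t) = T_a + (T₀ - T_a)e^(-kt).
(a) Use T(4) = 89: (89 - 25)/(100 - 25) = e^(-k·4), so k = -ln(0.853)/4 ≈ 0.0397.
(b) Apply k to t = 16: T(16) = 25 + (75)e^(-0.634) ≈ 64.8°C.


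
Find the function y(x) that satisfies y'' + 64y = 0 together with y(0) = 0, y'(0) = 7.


Characteristic roots of r² + 64 = 0 are ±8i, so y = C₁cos(8x) + C₂sin(8x).
Apply y(0) = 0: C₁ = 0. Differentiate and apply y'(0) = 7: 8·C₂ = 7, so C₂ = 7/8.
Particular solution: y = (7/8)sin(8x).


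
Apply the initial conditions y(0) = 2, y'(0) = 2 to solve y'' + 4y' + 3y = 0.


Characteristic roots of r² + 4r + 3 = 0 are -1, -3.
General solution y = c₁ e^(-x) + c₂ e^(-3x).
Apply y(0) = 2: c₁ + c₂ = 2. Apply y'(0) = 2: -1 c₁ - 3 c₂ = 2.
Solve: c₁ = 4, c₂ = -2.
Particular solution: y = 4e^(-x) - 2e^(-3x).


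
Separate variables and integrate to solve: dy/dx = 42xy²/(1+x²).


Separate: dy/y² = 42x/(1+x²) dx.
Integrate LHS: ∫ dy/y² = -1/y.
Integrate RHS via u = 1+x²: 21ln(1+x²) + C.
Result: -1/y = 21ln(1+x²) + C.


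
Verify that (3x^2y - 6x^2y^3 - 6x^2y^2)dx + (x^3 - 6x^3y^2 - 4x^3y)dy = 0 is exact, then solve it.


Check exactness: ∂M/∂y = 3x^2 - 18x^2y^2 - 12x^2y and ∂N/∂x = 3x^2 - 18x^2y^2 - 12x^2y; equal, so the equation is exact.
Integrate M with respect to x (treating y as constant): ∫M dx = x^3y - 2x^3y^3 - 2x^3y^2 + h(y).
Differentiate w.r.t. y and set equal to N: all terms match, so h'(y) = 0 and h is a constant absorbed into C.
General solution: x^3y - 2x^3y^3 - 2x^3y^2 = C.


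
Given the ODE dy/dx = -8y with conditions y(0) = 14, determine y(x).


General solution of y' = -8y is y = Ce^(-8x).
Apply y(0) = 14: C = 14.
Particular solution: y = 14e^(-8x).


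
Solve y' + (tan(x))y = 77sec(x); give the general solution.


P(x) = tan(x) ⇒ μ = e^(∫tan(x)dx) = sec(x).
(sec(x) y)' = 77sec²(x) ⇒ sec(x) y = 77tan(x) + C.
Multiply by cos(x): y = 77sin(x) + C·cos(x).


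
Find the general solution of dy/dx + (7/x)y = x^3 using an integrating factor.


P(x) = 7/x ⇒ μ = x^7.
(x^7 y)' = x^7·x^3 = x^10.
Integrate: x^7 y = x^11/(11) + C.
Solve for y: y = (1/11)x^4 + C/x^7.


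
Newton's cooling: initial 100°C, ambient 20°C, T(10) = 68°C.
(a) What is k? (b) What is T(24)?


Newton's law: T(t) = T_a + (T₀ - T_a)e^(-kt).
(a) Use T(10) = 68: (68 - 20)/(100 - 20) = e^(-k·10), so k = -ln(0.600)/10 ≈ 0.0511.
(b) Apply k to t = 24: T(24) = 20 + (80)e^(-1.226) ≈ 43.5°C.


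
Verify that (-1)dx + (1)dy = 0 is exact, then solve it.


Check exactness: ∂M/∂y = 0 and ∂N/∂x = 0; equal, so the equation is exact.
Integrate M with respect to x (treating y as constant): ∫M dx = -x + h(y).
Differentiate w.r.t. y and set equal to N: the x-dependent terms already match, leaving h'(y) = 1. Integrate: h(y) = y.
So F(x,y) = y - x.
General solution: y - x = C.


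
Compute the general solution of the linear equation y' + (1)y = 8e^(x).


P(x) = 1 ⇒ μ = e^(x).
(μ y)' = 8e^(2x) ⇒ μ y = (8/2)e^(2x) + C.
Divide by μ: y = 4e^(x) + Ce^(-x).


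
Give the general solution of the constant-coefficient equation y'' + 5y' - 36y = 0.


Characteristic equation: r² + 5r - 36 = 0.
Factor: (r - 4)(r + 9) = 0 ⇒ r = 4, -9 (distinct real).
General solution: y = C₁e^(4x) + C₂e^(-9x).


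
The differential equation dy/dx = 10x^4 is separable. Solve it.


Integrate both sides with respect to x: y = ∫ 10x^4 dx = 2x^5 + C.


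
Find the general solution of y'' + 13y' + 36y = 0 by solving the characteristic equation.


Characteristic equation: r² + 13r + 36 = 0.
Factor: (r + 4)(r + 9) = 0 ⇒ r = -4, -9 (distinct real).
General solution: y = C₁e^(-4x) + C₂e^(-9x).


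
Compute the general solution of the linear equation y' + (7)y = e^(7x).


P(x) = 7 ⇒ μ = e^(7x).
(μ y)' = e^(14x) ⇒ μ y = (1/14)e^(14x) + C.
Divide by μ: y = (1/14)e^(7x) + Ce^(-7x).


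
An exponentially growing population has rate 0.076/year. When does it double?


Exponential growth: P(t) = P₀ e^(0.076t). Set P(t)/P₀ = 2: e^(0.076t) = 2.
Solve: t = ln(2)/0.076 ≈ 9.12 years.


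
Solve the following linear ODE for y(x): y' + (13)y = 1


P(x) = 13, Q(x) = 1; integrating factor μ = e^(13x).
(μ y)' = e^(13x) ⇒ μ y = (1/13)e^(13x) + C.
Divide by μ: y = 1/13 + Ce^(-13x).


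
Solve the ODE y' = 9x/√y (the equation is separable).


Separate: √y dy = 9x dx.
Integrate: (2/3)y^(3/2) = (9/2)x² + C.


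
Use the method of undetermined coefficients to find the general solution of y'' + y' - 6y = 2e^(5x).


Characteristic roots of r² + r - 6 = 0 are 2, -3.
y_h = C₁e^(2x) + C₂e^(-3x).
Forcing exponent 5 is not a characteristic root; try y_p = Ae^(5x).
Substitute: A·(25 + (1)·5 + (-6)) = A·24 = 2, so A = 1/12.
General solution: y = C₁e^(2x) + C₂e^(-3x) + (1/12)e^(5x).


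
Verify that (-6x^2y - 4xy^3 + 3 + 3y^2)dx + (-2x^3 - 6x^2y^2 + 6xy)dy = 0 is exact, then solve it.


Check exactness: ∂M/∂y = -6x^2 - 12xy^2 + 6y and ∂N/∂x = -6x^2 - 12xy^2 + 6y; equal, so the equation is exact.
Integrate M with respect to x (treating y as constant): ∫M dx = -2x^3y - 2x^2y^3 + 3x + 3xy^2 + h(y).
Differentiate w.r.t. y and set equal to N: all terms match, so h'(y) = 0 and h is a constant absorbed into C.
General solution: -2x^3y - 2x^2y^3 + 3x + 3xy^2 = C.


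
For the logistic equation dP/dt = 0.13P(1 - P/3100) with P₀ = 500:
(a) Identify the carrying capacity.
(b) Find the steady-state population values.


Logistic ODE dP/dt = 0.13P(1 - P/3100) has equilibria where dP/dt = 0, i.e. P = 0 or P = 3100.
The coefficient (1 - P/K) = 0 when P = K, identifying K = 3100 as the carrying capacity.
(a) K = 3100; (b) equilibria P = 0 and P = 3100.
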